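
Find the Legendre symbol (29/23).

First reduce: 29 ≡ 6 (mod 23).
Pull out 2: since 23 ≡ 7 (mod 8), (2/23) = +1.
Reciprocity: 3 ≡ 3 and 23 ≡ 3 (mod 4), so (3/23) = −(23/3).
Reduce top mod 3: now compute (2/3).
Pull out 2: since 3 ≡ 3 (mod 8), (2/3) = -1.
Reached (1/3) = 1. Collecting the sign flips along the way, the symbol is +1.

1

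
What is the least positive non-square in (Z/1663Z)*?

(2/1663) = +1, so 2 is a residue.
(3/1663) = −1, so 3 is the smallest positive non-residue mod 1663.

3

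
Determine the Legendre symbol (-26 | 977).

First reduce: -26 ≡ 951 (mod 977).
Reciprocity: 951 ≡ 3 and 977 ≡ 1 (mod 4), so (951/977) = +(977/951).
Reduce top mod 951: now compute (26/951).
Pull out 2: since 951 ≡ 7 (mod 8), (2/951) = +1.
Reciprocity: 13 ≡ 1 and 951 ≡ 3 (mod 4), so (13/951) = +(951/13).
Reduce top mod 13: now compute (2/13).
Pull out 2: since 13 ≡ 5 (mod 8), (2/13) = -1.
Reached (1/13) = 1. Collecting the sign flips along the way, the symbol is -1.

-1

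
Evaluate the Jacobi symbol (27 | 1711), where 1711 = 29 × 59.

Reciprocity: 27 ≡ 3 and 1711 ≡ 3 (mod 4), so (27/1711) = −(1711/27).
Reduce top mod 27: now compute (10/27).
Pull out 2: since 27 ≡ 3 (mod 8), (2/27) = -1.
Reciprocity: 5 ≡ 1 and 27 ≡ 3 (mod 4), so (5/27) = +(27/5).
Reduce top mod 5: now compute (2/5).
Pull out 2: since 5 ≡ 5 (mod 8), (2/5) = -1.
Reached (1/5) = 1. Collecting the sign flips along the way, the symbol is -1.

-1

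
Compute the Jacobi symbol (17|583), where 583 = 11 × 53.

-1

Reciprocity: 17 ≡ 1 and 583 ≡ 3 (mod 4), so (17/583) = +(583/17).
Reduce top mod 17: now compute (5/17).
Reciprocity: 5 ≡ 1 and 17 ≡ 1 (mod 4), so (5/17) = +(17/5).
Reduce top mod 5: now compute (2/5).
Pull out 2: since 5 ≡ 5 (mod 8), (2/5) = -1.
Reached (1/5) = 1. Collecting the sign flips along the way, the symbol is -1.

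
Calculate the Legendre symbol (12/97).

Pull out 2^2: since 97 ≡ 1 (mod 8), (2/97) = +1, so (2/97)^2 = +1.
Reciprocity: 3 ≡ 3 and 97 ≡ 1 (mod 4), so (3/97) = +(97/3).
Reduce top mod 3: now compute (1/3).
Reached (1/3) = 1. Collecting the sign flips along the way, the symbol is +1.

1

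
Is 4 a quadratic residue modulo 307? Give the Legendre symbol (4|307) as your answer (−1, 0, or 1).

Pull out 2^2: since 307 ≡ 3 (mod 8), (2/307) = -1, so (2/307)^2 = +1.
Reached (1/307) = 1. Collecting the sign flips along the way, the symbol is +1.

1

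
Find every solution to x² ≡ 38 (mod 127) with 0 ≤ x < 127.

61, 66

Since 127 ≡ 3 (mod 4), a square root of 38 is 38^((127+1)/4) = 38^32 mod 127.
Repeated squaring: 38^2≡47, 38^4≡50, 38^8≡87, 38^16≡76, 38^32≡61 (mod 127).
38^32 = 38^(32) ≡ 61 (mod 127).
Check: 61² = 3721 ≡ 38 (mod 127). The two roots are 61 and 66.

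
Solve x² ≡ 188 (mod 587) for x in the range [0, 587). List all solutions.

117, 470

Since 587 ≡ 3 (mod 4), a square root of 188 is 188^((587+1)/4) = 188^147 mod 587.
Repeated squaring: 188^2≡124, 188^4≡114, 188^8≡82, 188^16≡267, 188^32≡262, 188^64≡552, 188^128≡51 (mod 587).
188^147 = 188^(128+16+2+1) ≡ 470 (mod 587).
Check: 470² = 220900 ≡ 188 (mod 587). The two roots are 117 and 470.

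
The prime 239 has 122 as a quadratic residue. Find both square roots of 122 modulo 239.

19, 220

Since 239 ≡ 3 (mod 4), a square root of 122 is 122^((239+1)/4) = 122^60 mod 239.
Repeated squaring: 122^2≡66, 122^4≡54, 122^8≡48, 122^16≡153, 122^32≡226 (mod 239).
122^60 = 122^(32+16+8+4) ≡ 220 (mod 239).
Check: 220² = 48400 ≡ 122 (mod 239). The two roots are 19 and 220.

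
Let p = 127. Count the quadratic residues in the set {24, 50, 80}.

1

(24/127) = -1 → non-residue.
(50/127) = +1 → QR.
(80/127) = -1 → non-residue.
Total quadratic residues among the 3: 1.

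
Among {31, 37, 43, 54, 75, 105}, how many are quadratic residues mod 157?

(31/157) = +1 → QR.
(37/157) = +1 → QR.
(43/157) = -1 → non-residue.
(54/157) = -1 → non-residue.
(75/157) = +1 → QR.
(105/157) = +1 → QR.
Total quadratic residues among the 6: 4.

4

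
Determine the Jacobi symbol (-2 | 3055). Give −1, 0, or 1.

First reduce: -2 ≡ 3053 (mod 3055).
Reciprocity: 3053 ≡ 1 and 3055 ≡ 3 (mod 4), so (3053/3055) = +(3055/3053).
Reduce top mod 3053: now compute (2/3053).
Pull out 2: since 3053 ≡ 5 (mod 8), (2/3053) = -1.
Reached (1/3053) = 1. Collecting the sign flips along the way, the symbol is -1.

-1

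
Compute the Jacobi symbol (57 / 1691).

Reciprocity: 57 ≡ 1 and 1691 ≡ 3 (mod 4), so (57/1691) = +(1691/57).
Reduce top mod 57: now compute (38/57).
Pull out 2: since 57 ≡ 1 (mod 8), (2/57) = +1.
Reciprocity: 19 ≡ 3 and 57 ≡ 1 (mod 4), so (19/57) = +(57/19).
Reduce top mod 19: now compute (0/19).
Top reduces to 0: gcd > 1, so the symbol is 0.

0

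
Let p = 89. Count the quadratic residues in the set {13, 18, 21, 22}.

(13/89) = -1 → non-residue.
(18/89) = +1 → QR.
(21/89) = +1 → QR.
(22/89) = +1 → QR.
Total quadratic residues among the 4: 3.

3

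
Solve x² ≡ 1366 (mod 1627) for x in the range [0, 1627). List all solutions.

224, 1403

Since 1627 ≡ 3 (mod 4), a square root of 1366 is 1366^((1627+1)/4) = 1366^407 mod 1627.
Repeated squaring: 1366^2≡1414, 1366^4≡1440, 1366^8≡802, 1366^16≡539, 1366^32≡915, 1366^64≡947, 1366^128≡332, 1366^256≡1215 (mod 1627).
1366^407 = 1366^(256+128+16+4+2+1) ≡ 1403 (mod 1627).
Check: 1403² = 1968409 ≡ 1366 (mod 1627). The two roots are 224 and 1403.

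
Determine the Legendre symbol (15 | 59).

Reciprocity: 15 ≡ 3 and 59 ≡ 3 (mod 4), so (15/59) = −(59/15).
Reduce top mod 15: now compute (14/15).
Pull out 2: since 15 ≡ 7 (mod 8), (2/15) = +1.
Reciprocity: 7 ≡ 3 and 15 ≡ 3 (mod 4), so (7/15) = −(15/7).
Reduce top mod 7: now compute (1/7).
Reached (1/7) = 1. Collecting the sign flips along the way, the symbol is +1.

1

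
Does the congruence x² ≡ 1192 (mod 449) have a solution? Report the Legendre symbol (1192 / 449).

-1

Euler's criterion: (1192/449) ≡ 294^224 (mod 449).
294^2 ≡ 228 (mod 449)
294^4 ≡ 349 (mod 449)
294^8 ≡ 122 (mod 449)
294^16 ≡ 67 (mod 449)
294^32 ≡ 448 (mod 449)
294^64 ≡ 1 (mod 449)
294^128 ≡ 1 (mod 449)
294^224 = 294^(128+64+32) ≡ 448 (mod 449).
Result is 448 ≡ −1, so (1192/449) = −1.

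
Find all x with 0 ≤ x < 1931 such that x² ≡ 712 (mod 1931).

Since 1931 ≡ 3 (mod 4), a square root of 712 is 712^((1931+1)/4) = 712^483 mod 1931.
Repeated squaring: 712^2≡1022, 712^4≡1744, 712^8≡211, 712^16≡108, 712^32≡78, 712^64≡291, 712^128≡1648, 712^256≡918 (mod 1931).
712^483 = 712^(256+128+64+32+2+1) ≡ 318 (mod 1931).
Check: 318² = 101124 ≡ 712 (mod 1931). The two roots are 318 and 1613.

318, 1613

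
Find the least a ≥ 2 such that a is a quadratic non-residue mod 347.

(2/347) = −1, so 2 is the smallest positive non-residue mod 347.

2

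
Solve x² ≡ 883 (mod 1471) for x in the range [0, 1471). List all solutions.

313, 1158

Since 1471 ≡ 3 (mod 4), a square root of 883 is 883^((1471+1)/4) = 883^368 mod 1471.
Repeated squaring: 883^2≡59, 883^4≡539, 883^8≡734, 883^16≡370, 883^32≡97, 883^64≡583, 883^128≡88, 883^256≡389 (mod 1471).
883^368 = 883^(256+64+32+16) ≡ 1158 (mod 1471).
Check: 1158² = 1340964 ≡ 883 (mod 1471). The two roots are 313 and 1158.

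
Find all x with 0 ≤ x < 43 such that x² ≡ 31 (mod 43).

17, 26

Since 43 ≡ 3 (mod 4), a square root of 31 is 31^((43+1)/4) = 31^11 mod 43.
Repeated squaring: 31^2≡15, 31^4≡10, 31^8≡14 (mod 43).
31^11 = 31^(8+2+1) ≡ 17 (mod 43).
Check: 17² = 289 ≡ 31 (mod 43). The two roots are 17 and 26.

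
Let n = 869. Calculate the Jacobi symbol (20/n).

1

Pull out 2^2: since 869 ≡ 5 (mod 8), (2/869) = -1, so (2/869)^2 = +1.
Reciprocity: 5 ≡ 1 and 869 ≡ 1 (mod 4), so (5/869) = +(869/5).
Reduce top mod 5: now compute (4/5).
Pull out 2^2: since 5 ≡ 5 (mod 8), (2/5) = -1, so (2/5)^2 = +1.
Reached (1/5) = 1. Collecting the sign flips along the way, the symbol is +1.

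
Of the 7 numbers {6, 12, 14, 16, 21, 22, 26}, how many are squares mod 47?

(6/47) = +1 → QR.
(12/47) = +1 → QR.
(14/47) = +1 → QR.
(16/47) = +1 → QR.
(21/47) = +1 → QR.
(22/47) = -1 → non-residue.
(26/47) = -1 → non-residue.
Total quadratic residues among the 7: 5.

5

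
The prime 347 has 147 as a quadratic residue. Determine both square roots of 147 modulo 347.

29, 318

Since 347 ≡ 3 (mod 4), a square root of 147 is 147^((347+1)/4) = 147^87 mod 347.
Repeated squaring: 147^2≡95, 147^4≡3, 147^8≡9, 147^16≡81, 147^32≡315, 147^64≡330 (mod 347).
147^87 = 147^(64+16+4+2+1) ≡ 29 (mod 347).
Check: 29² = 841 ≡ 147 (mod 347). The two roots are 29 and 318.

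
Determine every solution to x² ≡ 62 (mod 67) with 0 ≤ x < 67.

Since 67 ≡ 3 (mod 4), a square root of 62 is 62^((67+1)/4) = 62^17 mod 67.
Repeated squaring: 62^2≡25, 62^4≡22, 62^8≡15, 62^16≡24 (mod 67).
62^17 = 62^(16+1) ≡ 14 (mod 67).
Check: 14² = 196 ≡ 62 (mod 67). The two roots are 14 and 53.

14, 53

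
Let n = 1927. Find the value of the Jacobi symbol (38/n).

Pull out 2: since 1927 ≡ 7 (mod 8), (2/1927) = +1.
Reciprocity: 19 ≡ 3 and 1927 ≡ 3 (mod 4), so (19/1927) = −(1927/19).
Reduce top mod 19: now compute (8/19).
Pull out 2^3: since 19 ≡ 3 (mod 8), (2/19) = -1, so (2/19)^3 = -1.
Reached (1/19) = 1. Collecting the sign flips along the way, the symbol is +1.

1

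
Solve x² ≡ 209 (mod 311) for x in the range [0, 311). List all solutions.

42, 269

Since 311 ≡ 3 (mod 4), a square root of 209 is 209^((311+1)/4) = 209^78 mod 311.
Repeated squaring: 209^2≡141, 209^4≡288, 209^8≡218, 209^16≡252, 209^32≡60, 209^64≡179 (mod 311).
209^78 = 209^(64+8+4+2) ≡ 42 (mod 311).
Check: 42² = 1764 ≡ 209 (mod 311). The two roots are 42 and 269.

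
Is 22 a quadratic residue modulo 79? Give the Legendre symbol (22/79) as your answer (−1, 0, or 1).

Euler's criterion: (22/79) ≡ 22^39 (mod 79).
22^2 ≡ 10 (mod 79)
22^4 ≡ 21 (mod 79)
22^8 ≡ 46 (mod 79)
22^16 ≡ 62 (mod 79)
22^32 ≡ 52 (mod 79)
22^39 = 22^(32+4+2+1) ≡ 1 (mod 79).
Result is 1, so (22/79) = 1.

1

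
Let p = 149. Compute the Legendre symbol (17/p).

1

Reciprocity: 17 ≡ 1 and 149 ≡ 1 (mod 4), so (17/149) = +(149/17).
Reduce top mod 17: now compute (13/17).
Reciprocity: 13 ≡ 1 and 17 ≡ 1 (mod 4), so (13/17) = +(17/13).
Reduce top mod 13: now compute (4/13).
Pull out 2^2: since 13 ≡ 5 (mod 8), (2/13) = -1, so (2/13)^2 = +1.
Reached (1/13) = 1. Collecting the sign flips along the way, the symbol is +1.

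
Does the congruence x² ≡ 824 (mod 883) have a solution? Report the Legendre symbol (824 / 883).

Pull out 2^3: since 883 ≡ 3 (mod 8), (2/883) = -1, so (2/883)^3 = -1.
Reciprocity: 103 ≡ 3 and 883 ≡ 3 (mod 4), so (103/883) = −(883/103).
Reduce top mod 103: now compute (59/103).
Reciprocity: 59 ≡ 3 and 103 ≡ 3 (mod 4), so (59/103) = −(103/59).
Reduce top mod 59: now compute (44/59).
Pull out 2^2: since 59 ≡ 3 (mod 8), (2/59) = -1, so (2/59)^2 = +1.
Reciprocity: 11 ≡ 3 and 59 ≡ 3 (mod 4), so (11/59) = −(59/11).
Reduce top mod 11: now compute (4/11).
Pull out 2^2: since 11 ≡ 3 (mod 8), (2/11) = -1, so (2/11)^2 = +1.
Reached (1/11) = 1. Collecting the sign flips along the way, the symbol is +1.

1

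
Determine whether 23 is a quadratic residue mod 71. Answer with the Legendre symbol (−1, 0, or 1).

Reciprocity: 23 ≡ 3 and 71 ≡ 3 (mod 4), so (23/71) = −(71/23).
Reduce top mod 23: now compute (2/23).
Pull out 2: since 23 ≡ 7 (mod 8), (2/23) = +1.
Reached (1/23) = 1. Collecting the sign flips along the way, the symbol is -1.

-1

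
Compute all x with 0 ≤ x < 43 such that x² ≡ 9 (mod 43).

3, 40

Since 43 ≡ 3 (mod 4), a square root of 9 is 9^((43+1)/4) = 9^11 mod 43.
Repeated squaring: 9^2≡38, 9^4≡25, 9^8≡23 (mod 43).
9^11 = 9^(8+2+1) ≡ 40 (mod 43).
Check: 40² = 1600 ≡ 9 (mod 43). The two roots are 3 and 40.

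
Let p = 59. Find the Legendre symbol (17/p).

Euler's criterion: (17/59) ≡ 17^29 (mod 59).
17^2 ≡ 53 (mod 59)
17^4 ≡ 36 (mod 59)
17^8 ≡ 57 (mod 59)
17^16 ≡ 4 (mod 59)
17^29 = 17^(16+8+4+1) ≡ 1 (mod 59).
Result is 1, so (17/59) = 1.

1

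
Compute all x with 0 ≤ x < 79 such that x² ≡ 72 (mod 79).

Since 79 ≡ 3 (mod 4), a square root of 72 is 72^((79+1)/4) = 72^20 mod 79.
Repeated squaring: 72^2≡49, 72^4≡31, 72^8≡13, 72^16≡11 (mod 79).
72^20 = 72^(16+4) ≡ 25 (mod 79).
Check: 25² = 625 ≡ 72 (mod 79). The two roots are 25 and 54.

25, 54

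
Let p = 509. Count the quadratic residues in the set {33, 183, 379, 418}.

3

(33/509) = -1 → non-residue.
(183/509) = +1 → QR.
(379/509) = +1 → QR.
(418/509) = +1 → QR.
Total quadratic residues among the 4: 3.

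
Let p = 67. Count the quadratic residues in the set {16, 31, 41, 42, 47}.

2

(16/67) = +1 → QR.
(31/67) = -1 → non-residue.
(41/67) = -1 → non-residue.
(42/67) = -1 → non-residue.
(47/67) = +1 → QR.
Total quadratic residues among the 5: 2.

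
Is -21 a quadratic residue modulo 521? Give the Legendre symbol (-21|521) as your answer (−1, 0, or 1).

First reduce: -21 ≡ 500 (mod 521).
Pull out 2^2: since 521 ≡ 1 (mod 8), (2/521) = +1, so (2/521)^2 = +1.
Reciprocity: 125 ≡ 1 and 521 ≡ 1 (mod 4), so (125/521) = +(521/125).
Reduce top mod 125: now compute (21/125).
Reciprocity: 21 ≡ 1 and 125 ≡ 1 (mod 4), so (21/125) = +(125/21).
Reduce top mod 21: now compute (20/21).
Pull out 2^2: since 21 ≡ 5 (mod 8), (2/21) = -1, so (2/21)^2 = +1.
Reciprocity: 5 ≡ 1 and 21 ≡ 1 (mod 4), so (5/21) = +(21/5).
Reduce top mod 5: now compute (1/5).
Reached (1/5) = 1. Collecting the sign flips along the way, the symbol is +1.

1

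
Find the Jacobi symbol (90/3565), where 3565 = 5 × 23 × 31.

0

Pull out 2: since 3565 ≡ 5 (mod 8), (2/3565) = -1.
Reciprocity: 45 ≡ 1 and 3565 ≡ 1 (mod 4), so (45/3565) = +(3565/45).
Reduce top mod 45: now compute (10/45).
Pull out 2: since 45 ≡ 5 (mod 8), (2/45) = -1.
Reciprocity: 5 ≡ 1 and 45 ≡ 1 (mod 4), so (5/45) = +(45/5).
Reduce top mod 5: now compute (0/5).
Top reduces to 0: gcd > 1, so the symbol is 0.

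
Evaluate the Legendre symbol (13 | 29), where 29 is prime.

Euler's criterion: (13/29) ≡ 13^14 (mod 29).
13^2 ≡ 24 (mod 29)
13^4 ≡ 25 (mod 29)
13^8 ≡ 16 (mod 29)
13^14 = 13^(8+4+2) ≡ 1 (mod 29).
Result is 1, so (13/29) = 1.

1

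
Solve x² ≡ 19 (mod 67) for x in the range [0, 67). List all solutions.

Since 67 ≡ 3 (mod 4), a square root of 19 is 19^((67+1)/4) = 19^17 mod 67.
Repeated squaring: 19^2≡26, 19^4≡6, 19^8≡36, 19^16≡23 (mod 67).
19^17 = 19^(16+1) ≡ 35 (mod 67).
Check: 35² = 1225 ≡ 19 (mod 67). The two roots are 32 and 35.

32, 35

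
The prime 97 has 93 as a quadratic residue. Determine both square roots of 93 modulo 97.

44, 53

97 ≡ 1 (mod 4), so we find a root by search.
Trying successive values, 44² = 1936 ≡ 93 (mod 97). The other root is 97 − 44 = 53.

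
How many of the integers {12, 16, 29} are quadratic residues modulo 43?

(12/43) = -1 → non-residue.
(16/43) = +1 → QR.
(29/43) = -1 → non-residue.
Total quadratic residues among the 3: 1.

1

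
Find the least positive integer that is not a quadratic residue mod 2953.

5

(2/2953) = +1, so 2 is a residue.
(3/2953) = +1, so 3 is a residue.
(4/2953) = +1, so 4 is a residue.
(5/2953) = −1, so 5 is the smallest positive non-residue mod 2953.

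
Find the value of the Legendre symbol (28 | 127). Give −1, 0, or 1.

Pull out 2^2: since 127 ≡ 7 (mod 8), (2/127) = +1, so (2/127)^2 = +1.
Reciprocity: 7 ≡ 3 and 127 ≡ 3 (mod 4), so (7/127) = −(127/7).
Reduce top mod 7: now compute (1/7).
Reached (1/7) = 1. Collecting the sign flips along the way, the symbol is -1.

-1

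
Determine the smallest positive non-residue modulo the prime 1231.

(2/1231) = +1, so 2 is a residue.
(3/1231) = −1, so 3 is the smallest positive non-residue mod 1231.

3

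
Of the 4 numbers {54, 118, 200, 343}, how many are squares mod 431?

(54/431) = +1 → QR.
(118/431) = +1 → QR.
(200/431) = +1 → QR.
(343/431) = -1 → non-residue.
Total quadratic residues among the 4: 3.

3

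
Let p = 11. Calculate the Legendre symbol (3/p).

Reciprocity: 3 ≡ 3 and 11 ≡ 3 (mod 4), so (3/11) = −(11/3).
Reduce top mod 3: now compute (2/3).
Pull out 2: since 3 ≡ 3 (mod 8), (2/3) = -1.
Reached (1/3) = 1. Collecting the sign flips along the way, the symbol is +1.

1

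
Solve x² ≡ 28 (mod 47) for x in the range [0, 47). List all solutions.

13, 34

Since 47 ≡ 3 (mod 4), a square root of 28 is 28^((47+1)/4) = 28^12 mod 47.
Repeated squaring: 28^2≡32, 28^4≡37, 28^8≡6 (mod 47).
28^12 = 28^(8+4) ≡ 34 (mod 47).
Check: 34² = 1156 ≡ 28 (mod 47). The two roots are 13 and 34.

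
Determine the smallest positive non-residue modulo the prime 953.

3

(2/953) = +1, so 2 is a residue.
(3/953) = −1, so 3 is the smallest positive non-residue mod 953.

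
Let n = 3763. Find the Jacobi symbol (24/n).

1

Pull out 2^3: since 3763 ≡ 3 (mod 8), (2/3763) = -1, so (2/3763)^3 = -1.
Reciprocity: 3 ≡ 3 and 3763 ≡ 3 (mod 4), so (3/3763) = −(3763/3).
Reduce top mod 3: now compute (1/3).
Reached (1/3) = 1. Collecting the sign flips along the way, the symbol is +1.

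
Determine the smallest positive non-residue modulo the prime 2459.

(2/2459) = −1, so 2 is the smallest positive non-residue mod 2459.

2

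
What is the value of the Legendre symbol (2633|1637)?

First reduce: 2633 ≡ 996 (mod 1637).
Pull out 2^2: since 1637 ≡ 5 (mod 8), (2/1637) = -1, so (2/1637)^2 = +1.
Reciprocity: 249 ≡ 1 and 1637 ≡ 1 (mod 4), so (249/1637) = +(1637/249).
Reduce top mod 249: now compute (143/249).
Reciprocity: 143 ≡ 3 and 249 ≡ 1 (mod 4), so (143/249) = +(249/143).
Reduce top mod 143: now compute (106/143).
Pull out 2: since 143 ≡ 7 (mod 8), (2/143) = +1.
Reciprocity: 53 ≡ 1 and 143 ≡ 3 (mod 4), so (53/143) = +(143/53).
Reduce top mod 53: now compute (37/53).
Reciprocity: 37 ≡ 1 and 53 ≡ 1 (mod 4), so (37/53) = +(53/37).
Reduce top mod 37: now compute (16/37).
Pull out 2^4: since 37 ≡ 5 (mod 8), (2/37) = -1, so (2/37)^4 = +1.
Reached (1/37) = 1. Collecting the sign flips along the way, the symbol is +1.

1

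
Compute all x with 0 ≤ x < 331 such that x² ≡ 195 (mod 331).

Since 331 ≡ 3 (mod 4), a square root of 195 is 195^((331+1)/4) = 195^83 mod 331.
Repeated squaring: 195^2≡291, 195^4≡276, 195^8≡46, 195^16≡130, 195^32≡19, 195^64≡30 (mod 331).
195^83 = 195^(64+16+2+1) ≡ 224 (mod 331).
Check: 224² = 50176 ≡ 195 (mod 331). The two roots are 107 and 224.

107, 224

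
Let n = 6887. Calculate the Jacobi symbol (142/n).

0

Pull out 2: since 6887 ≡ 7 (mod 8), (2/6887) = +1.
Reciprocity: 71 ≡ 3 and 6887 ≡ 3 (mod 4), so (71/6887) = −(6887/71).
Reduce top mod 71: now compute (0/71).
Top reduces to 0: gcd > 1, so the symbol is 0.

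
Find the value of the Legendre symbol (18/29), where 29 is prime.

-1

Euler's criterion: (18/29) ≡ 18^14 (mod 29).
18^2 ≡ 5 (mod 29)
18^4 ≡ 25 (mod 29)
18^8 ≡ 16 (mod 29)
18^14 = 18^(8+4+2) ≡ 28 (mod 29).
Result is 28 ≡ −1, so (18/29) = −1.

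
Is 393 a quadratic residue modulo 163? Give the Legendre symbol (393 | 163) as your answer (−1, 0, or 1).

-1

Euler's criterion: (393/163) ≡ 67^81 (mod 163).
67^2 ≡ 88 (mod 163)
67^4 ≡ 83 (mod 163)
67^8 ≡ 43 (mod 163)
67^16 ≡ 56 (mod 163)
67^32 ≡ 39 (mod 163)
67^64 ≡ 54 (mod 163)
67^81 = 67^(64+16+1) ≡ 162 (mod 163).
Result is 162 ≡ −1, so (393/163) = −1.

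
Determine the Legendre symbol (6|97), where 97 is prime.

Pull out 2: since 97 ≡ 1 (mod 8), (2/97) = +1.
Reciprocity: 3 ≡ 3 and 97 ≡ 1 (mod 4), so (3/97) = +(97/3).
Reduce top mod 3: now compute (1/3).
Reached (1/3) = 1. Collecting the sign flips along the way, the symbol is +1.

1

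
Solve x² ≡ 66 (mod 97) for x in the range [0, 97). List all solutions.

97 ≡ 1 (mod 4), so we find a root by search.
Trying successive values, 39² = 1521 ≡ 66 (mod 97). The other root is 97 − 39 = 58.

39, 58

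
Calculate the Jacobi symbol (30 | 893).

Pull out 2: since 893 ≡ 5 (mod 8), (2/893) = -1.
Reciprocity: 15 ≡ 3 and 893 ≡ 1 (mod 4), so (15/893) = +(893/15).
Reduce top mod 15: now compute (8/15).
Pull out 2^3: since 15 ≡ 7 (mod 8), (2/15) = +1, so (2/15)^3 = +1.
Reached (1/15) = 1. Collecting the sign flips along the way, the symbol is -1.

-1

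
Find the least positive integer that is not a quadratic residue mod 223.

3

(2/223) = +1, so 2 is a residue.
(3/223) = −1, so 3 is the smallest positive non-residue mod 223.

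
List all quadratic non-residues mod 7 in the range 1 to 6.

3,5,6

Square k = 1,…,3 (k and 7−k give the same square):
1²=1, 2²=4, 3²≡2 (mod 7).
The residues are {1, 2, 4}; the non-residues are the remaining 3 nonzero classes.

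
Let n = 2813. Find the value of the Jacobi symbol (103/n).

1

Reciprocity: 103 ≡ 3 and 2813 ≡ 1 (mod 4), so (103/2813) = +(2813/103).
Reduce top mod 103: now compute (32/103).
Pull out 2^5: since 103 ≡ 7 (mod 8), (2/103) = +1, so (2/103)^5 = +1.
Reached (1/103) = 1. Collecting the sign flips along the way, the symbol is +1.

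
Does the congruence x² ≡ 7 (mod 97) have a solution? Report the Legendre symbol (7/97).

Euler's criterion: (7/97) ≡ 7^48 (mod 97).
7^2 ≡ 49 (mod 97)
7^4 ≡ 73 (mod 97)
7^8 ≡ 91 (mod 97)
7^16 ≡ 36 (mod 97)
7^32 ≡ 35 (mod 97)
7^48 = 7^(32+16) ≡ 96 (mod 97).
Result is 96 ≡ −1, so (7/97) = −1.

-1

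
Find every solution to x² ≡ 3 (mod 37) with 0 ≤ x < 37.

37 ≡ 1 (mod 4), so we find a root by search.
Trying successive values, 15² = 225 ≡ 3 (mod 37). The other root is 37 − 15 = 22.

15, 22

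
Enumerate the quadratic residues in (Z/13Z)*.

Square k = 1,…,6 (k and 13−k give the same square):
1²=1, 2²=4, 3²=9, 4²≡3, 5²≡12, 6²≡10 (mod 13).
So the quadratic residues mod 13 are {1, 3, 4, 9, 10, 12}.

1 3 4 9 10 12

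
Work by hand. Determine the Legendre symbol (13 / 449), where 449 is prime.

Reciprocity: 13 ≡ 1 and 449 ≡ 1 (mod 4), so (13/449) = +(449/13).
Reduce top mod 13: now compute (7/13).
Reciprocity: 7 ≡ 3 and 13 ≡ 1 (mod 4), so (7/13) = +(13/7).
Reduce top mod 7: now compute (6/7).
Pull out 2: since 7 ≡ 7 (mod 8), (2/7) = +1.
Reciprocity: 3 ≡ 3 and 7 ≡ 3 (mod 4), so (3/7) = −(7/3).
Reduce top mod 3: now compute (1/3).
Reached (1/3) = 1. Collecting the sign flips along the way, the symbol is -1.

-1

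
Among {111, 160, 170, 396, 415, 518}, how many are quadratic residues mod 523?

6

(111/523) = +1 → QR.
(160/523) = +1 → QR.
(170/523) = +1 → QR.
(396/523) = +1 → QR.
(415/523) = +1 → QR.
(518/523) = +1 → QR.
Total quadratic residues among the 6: 6.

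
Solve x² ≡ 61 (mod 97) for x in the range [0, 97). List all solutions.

35, 62

97 ≡ 1 (mod 4), so we find a root by search.
Trying successive values, 35² = 1225 ≡ 61 (mod 97). The other root is 97 − 35 = 62.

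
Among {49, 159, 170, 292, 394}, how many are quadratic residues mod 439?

(49/439) = +1 → QR.
(159/439) = -1 → non-residue.
(170/439) = -1 → non-residue.
(292/439) = +1 → QR.
(394/439) = -1 → non-residue.
Total quadratic residues among the 5: 2.

2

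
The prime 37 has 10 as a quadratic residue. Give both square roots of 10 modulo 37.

11, 26

37 ≡ 1 (mod 4), so we find a root by search.
Trying successive values, 11² = 121 ≡ 10 (mod 37). The other root is 37 − 11 = 26.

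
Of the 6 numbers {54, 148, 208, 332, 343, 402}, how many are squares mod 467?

4

(54/467) = -1 → non-residue.
(148/467) = -1 → non-residue.
(208/467) = +1 → QR.
(332/467) = +1 → QR.
(343/467) = +1 → QR.
(402/467) = +1 → QR.
Total quadratic residues among the 6: 4.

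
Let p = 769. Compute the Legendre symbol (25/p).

1

Euler's criterion: (25/769) ≡ 25^384 (mod 769).
25^2 ≡ 625 (mod 769)
25^4 ≡ 742 (mod 769)
25^8 ≡ 729 (mod 769)
25^16 ≡ 62 (mod 769)
25^32 ≡ 768 (mod 769)
25^64 ≡ 1 (mod 769)
25^128 ≡ 1 (mod 769)
25^256 ≡ 1 (mod 769)
25^384 = 25^(256+128) ≡ 1 (mod 769).
Result is 1, so (25/769) = 1.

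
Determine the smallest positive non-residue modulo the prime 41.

3

(2/41) = +1, so 2 is a residue.
(3/41) = −1, so 3 is the smallest positive non-residue mod 41.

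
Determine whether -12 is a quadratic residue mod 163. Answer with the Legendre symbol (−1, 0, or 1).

First reduce: -12 ≡ 151 (mod 163).
Reciprocity: 151 ≡ 3 and 163 ≡ 3 (mod 4), so (151/163) = −(163/151).
Reduce top mod 151: now compute (12/151).
Pull out 2^2: since 151 ≡ 7 (mod 8), (2/151) = +1, so (2/151)^2 = +1.
Reciprocity: 3 ≡ 3 and 151 ≡ 3 (mod 4), so (3/151) = −(151/3).
Reduce top mod 3: now compute (1/3).
Reached (1/3) = 1. Collecting the sign flips along the way, the symbol is +1.

1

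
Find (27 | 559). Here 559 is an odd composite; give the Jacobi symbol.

Reciprocity: 27 ≡ 3 and 559 ≡ 3 (mod 4), so (27/559) = −(559/27).
Reduce top mod 27: now compute (19/27).
Reciprocity: 19 ≡ 3 and 27 ≡ 3 (mod 4), so (19/27) = −(27/19).
Reduce top mod 19: now compute (8/19).
Pull out 2^3: since 19 ≡ 3 (mod 8), (2/19) = -1, so (2/19)^3 = -1.
Reached (1/19) = 1. Collecting the sign flips along the way, the symbol is -1.

-1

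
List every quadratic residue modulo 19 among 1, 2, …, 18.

1,4,5,6,7,9,11,16,17

Square k = 1,…,9 (k and 19−k give the same square):
1²=1, 2²=4, 3²=9, 4²=16, 5²≡6, 6²≡17, 7²≡11, 8²≡7, 9²≡5 (mod 19).
So the quadratic residues mod 19 are {1, 4, 5, 6, 7, 9, 11, 16, 17}.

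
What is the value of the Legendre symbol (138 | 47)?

-1

Euler's criterion: (138/47) ≡ 44^23 (mod 47).
44^2 ≡ 9 (mod 47)
44^4 ≡ 34 (mod 47)
44^8 ≡ 28 (mod 47)
44^16 ≡ 32 (mod 47)
44^23 = 44^(16+4+2+1) ≡ 46 (mod 47).
Result is 46 ≡ −1, so (138/47) = −1.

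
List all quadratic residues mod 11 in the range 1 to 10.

1 3 4 5 9

Square k = 1,…,5 (k and 11−k give the same square):
1²=1, 2²=4, 3²=9, 4²≡5, 5²≡3 (mod 11).
So the quadratic residues mod 11 are {1, 3, 4, 5, 9}.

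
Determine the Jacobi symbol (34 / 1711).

Pull out 2: since 1711 ≡ 7 (mod 8), (2/1711) = +1.
Reciprocity: 17 ≡ 1 and 1711 ≡ 3 (mod 4), so (17/1711) = +(1711/17).
Reduce top mod 17: now compute (11/17).
Reciprocity: 11 ≡ 3 and 17 ≡ 1 (mod 4), so (11/17) = +(17/11).
Reduce top mod 11: now compute (6/11).
Pull out 2: since 11 ≡ 3 (mod 8), (2/11) = -1.
Reciprocity: 3 ≡ 3 and 11 ≡ 3 (mod 4), so (3/11) = −(11/3).
Reduce top mod 3: now compute (2/3).
Pull out 2: since 3 ≡ 3 (mod 8), (2/3) = -1.
Reached (1/3) = 1. Collecting the sign flips along the way, the symbol is -1.

-1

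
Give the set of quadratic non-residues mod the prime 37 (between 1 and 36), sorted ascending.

Square k = 1,…,18 (k and 37−k give the same square):
1²=1, 2²=4, 3²=9, 4²=16, 5²=25, 6²=36, 7²≡12, 8²≡27, 9²≡7, 10²≡26, 11²≡10, 12²≡33, 13²≡21, 14²≡11, 15²≡3, 16²≡34, 17²≡30, 18²≡28 (mod 37).
The residues are {1, 3, 4, 7, 9, 10, 11, 12, 16, 21, 25, 26, 27, 28, 30, 33, 34, 36}; the non-residues are the remaining 18 nonzero classes.

2,5,6,8,13,14,15,17,18,19,20,22,23,24,29,31,32,35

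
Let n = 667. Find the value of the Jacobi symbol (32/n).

Pull out 2^5: since 667 ≡ 3 (mod 8), (2/667) = -1, so (2/667)^5 = -1.
Reached (1/667) = 1. Collecting the sign flips along the way, the symbol is -1.

-1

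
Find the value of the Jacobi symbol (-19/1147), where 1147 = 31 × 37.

1

First reduce: -19 ≡ 1128 (mod 1147).
Pull out 2^3: since 1147 ≡ 3 (mod 8), (2/1147) = -1, so (2/1147)^3 = -1.
Reciprocity: 141 ≡ 1 and 1147 ≡ 3 (mod 4), so (141/1147) = +(1147/141).
Reduce top mod 141: now compute (19/141).
Reciprocity: 19 ≡ 3 and 141 ≡ 1 (mod 4), so (19/141) = +(141/19).
Reduce top mod 19: now compute (8/19).
Pull out 2^3: since 19 ≡ 3 (mod 8), (2/19) = -1, so (2/19)^3 = -1.
Reached (1/19) = 1. Collecting the sign flips along the way, the symbol is +1.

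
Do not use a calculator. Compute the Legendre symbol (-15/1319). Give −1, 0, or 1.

First reduce: -15 ≡ 1304 (mod 1319).
Pull out 2^3: since 1319 ≡ 7 (mod 8), (2/1319) = +1, so (2/1319)^3 = +1.
Reciprocity: 163 ≡ 3 and 1319 ≡ 3 (mod 4), so (163/1319) = −(1319/163).
Reduce top mod 163: now compute (15/163).
Reciprocity: 15 ≡ 3 and 163 ≡ 3 (mod 4), so (15/163) = −(163/15).
Reduce top mod 15: now compute (13/15).
Reciprocity: 13 ≡ 1 and 15 ≡ 3 (mod 4), so (13/15) = +(15/13).
Reduce top mod 13: now compute (2/13).
Pull out 2: since 13 ≡ 5 (mod 8), (2/13) = -1.
Reached (1/13) = 1. Collecting the sign flips along the way, the symbol is -1.

-1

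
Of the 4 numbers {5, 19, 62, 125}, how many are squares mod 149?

3

(5/149) = +1 → QR.
(19/149) = +1 → QR.
(62/149) = -1 → non-residue.
(125/149) = +1 → QR.
Total quadratic residues among the 4: 3.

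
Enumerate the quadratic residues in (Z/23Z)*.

Square k = 1,…,11 (k and 23−k give the same square):
1²=1, 2²=4, 3²=9, 4²=16, 5²≡2, 6²≡13, 7²≡3, 8²≡18, 9²≡12, 10²≡8, 11²≡6 (mod 23).
So the quadratic residues mod 23 are {1, 2, 3, 4, 6, 8, 9, 12, 13, 16, 18}.

1, 2, 3, 4, 6, 8, 9, 12, 13, 16, 18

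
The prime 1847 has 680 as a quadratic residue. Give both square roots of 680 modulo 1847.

404, 1443

Since 1847 ≡ 3 (mod 4), a square root of 680 is 680^((1847+1)/4) = 680^462 mod 1847.
Repeated squaring: 680^2≡650, 680^4≡1384, 680^8≡117, 680^16≡760, 680^32≡1336, 680^64≡694, 680^128≡1416, 680^256≡1061 (mod 1847).
680^462 = 680^(256+128+64+8+4+2) ≡ 1443 (mod 1847).
Check: 1443² = 2082249 ≡ 680 (mod 1847). The two roots are 404 and 1443.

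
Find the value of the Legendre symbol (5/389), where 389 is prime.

1

Euler's criterion: (5/389) ≡ 5^194 (mod 389).
5^2 ≡ 25 (mod 389)
5^4 ≡ 236 (mod 389)
5^8 ≡ 69 (mod 389)
5^16 ≡ 93 (mod 389)
5^32 ≡ 91 (mod 389)
5^64 ≡ 112 (mod 389)
5^128 ≡ 96 (mod 389)
5^194 = 5^(128+64+2) ≡ 1 (mod 389).
Result is 1, so (5/389) = 1.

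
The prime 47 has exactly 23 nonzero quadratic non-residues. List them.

Square k = 1,…,23 (k and 47−k give the same square):
1²=1, 2²=4, 3²=9, 4²=16, 5²=25, 6²=36, 7²≡2, 8²≡17, 9²≡34, 10²≡6, 11²≡27, 12²≡3, 13²≡28, 14²≡8, 15²≡37, 16²≡21, 17²≡7, 18²≡42, 19²≡32, 20²≡24, 21²≡18, 22²≡14, 23²≡12 (mod 47).
The residues are {1, 2, 3, 4, 6, 7, 8, 9, 12, 14, 16, 17, 18, 21, 24, 25, 27, 28, 32, 34, 36, 37, 42}; the non-residues are the remaining 23 nonzero classes.

5 10 11 13 15 19 20 22 23 26 29 30 31 33 35 38 39 40 41 43 44 45 46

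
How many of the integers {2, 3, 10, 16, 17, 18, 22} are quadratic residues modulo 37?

3

(2/37) = -1 → non-residue.
(3/37) = +1 → QR.
(10/37) = +1 → QR.
(16/37) = +1 → QR.
(17/37) = -1 → non-residue.
(18/37) = -1 → non-residue.
(22/37) = -1 → non-residue.
Total quadratic residues among the 7: 3.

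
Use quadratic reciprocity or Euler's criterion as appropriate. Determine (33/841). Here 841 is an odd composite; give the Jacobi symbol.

Reciprocity: 33 ≡ 1 and 841 ≡ 1 (mod 4), so (33/841) = +(841/33).
Reduce top mod 33: now compute (16/33).
Pull out 2^4: since 33 ≡ 1 (mod 8), (2/33) = +1, so (2/33)^4 = +1.
Reached (1/33) = 1. Collecting the sign flips along the way, the symbol is +1.

1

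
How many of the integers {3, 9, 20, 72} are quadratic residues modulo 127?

2

(3/127) = -1 → non-residue.
(9/127) = +1 → QR.
(20/127) = -1 → non-residue.
(72/127) = +1 → QR.
Total quadratic residues among the 4: 2.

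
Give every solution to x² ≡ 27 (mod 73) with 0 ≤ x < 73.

10, 63

73 ≡ 1 (mod 4), so we find a root by search.
Trying successive values, 10² = 100 ≡ 27 (mod 73). The other root is 73 − 10 = 63.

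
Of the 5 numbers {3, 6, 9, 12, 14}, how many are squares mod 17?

1

(3/17) = -1 → non-residue.
(6/17) = -1 → non-residue.
(9/17) = +1 → QR.
(12/17) = -1 → non-residue.
(14/17) = -1 → non-residue.
Total quadratic residues among the 5: 1.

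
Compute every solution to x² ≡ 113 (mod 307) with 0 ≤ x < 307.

128, 179

Since 307 ≡ 3 (mod 4), a square root of 113 is 113^((307+1)/4) = 113^77 mod 307.
Repeated squaring: 113^2≡182, 113^4≡275, 113^8≡103, 113^16≡171, 113^32≡76, 113^64≡250 (mod 307).
113^77 = 113^(64+8+4+1) ≡ 179 (mod 307).
Check: 179² = 32041 ≡ 113 (mod 307). The two roots are 128 and 179.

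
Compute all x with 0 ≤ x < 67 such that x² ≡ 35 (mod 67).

Since 67 ≡ 3 (mod 4), a square root of 35 is 35^((67+1)/4) = 35^17 mod 67.
Repeated squaring: 35^2≡19, 35^4≡26, 35^8≡6, 35^16≡36 (mod 67).
35^17 = 35^(16+1) ≡ 54 (mod 67).
Check: 54² = 2916 ≡ 35 (mod 67). The two roots are 13 and 54.

13, 54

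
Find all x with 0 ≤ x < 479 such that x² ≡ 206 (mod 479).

Since 479 ≡ 3 (mod 4), a square root of 206 is 206^((479+1)/4) = 206^120 mod 479.
Repeated squaring: 206^2≡284, 206^4≡184, 206^8≡326, 206^16≡417, 206^32≡12, 206^64≡144 (mod 479).
206^120 = 206^(64+32+16+8) ≡ 428 (mod 479).
Check: 428² = 183184 ≡ 206 (mod 479). The two roots are 51 and 428.

51, 428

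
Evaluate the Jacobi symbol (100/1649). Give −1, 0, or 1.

1

Pull out 2^2: since 1649 ≡ 1 (mod 8), (2/1649) = +1, so (2/1649)^2 = +1.
Reciprocity: 25 ≡ 1 and 1649 ≡ 1 (mod 4), so (25/1649) = +(1649/25).
Reduce top mod 25: now compute (24/25).
Pull out 2^3: since 25 ≡ 1 (mod 8), (2/25) = +1, so (2/25)^3 = +1.
Reciprocity: 3 ≡ 3 and 25 ≡ 1 (mod 4), so (3/25) = +(25/3).
Reduce top mod 3: now compute (1/3).
Reached (1/3) = 1. Collecting the sign flips along the way, the symbol is +1.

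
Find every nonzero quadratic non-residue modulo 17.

3,5,6,7,10,11,12,14

Square k = 1,…,8 (k and 17−k give the same square):
1²=1, 2²=4, 3²=9, 4²=16, 5²≡8, 6²≡2, 7²≡15, 8²≡13 (mod 17).
The residues are {1, 2, 4, 8, 9, 13, 15, 16}; the non-residues are the remaining 8 nonzero classes.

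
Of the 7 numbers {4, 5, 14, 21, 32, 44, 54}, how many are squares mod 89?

(4/89) = +1 → QR.
(5/89) = +1 → QR.
(14/89) = -1 → non-residue.
(21/89) = +1 → QR.
(32/89) = +1 → QR.
(44/89) = +1 → QR.
(54/89) = -1 → non-residue.
Total quadratic residues among the 7: 5.

5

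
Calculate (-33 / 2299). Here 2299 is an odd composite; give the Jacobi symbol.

0

First reduce: -33 ≡ 2266 (mod 2299).
Pull out 2: since 2299 ≡ 3 (mod 8), (2/2299) = -1.
Reciprocity: 1133 ≡ 1 and 2299 ≡ 3 (mod 4), so (1133/2299) = +(2299/1133).
Reduce top mod 1133: now compute (33/1133).
Reciprocity: 33 ≡ 1 and 1133 ≡ 1 (mod 4), so (33/1133) = +(1133/33).
Reduce top mod 33: now compute (11/33).
Reciprocity: 11 ≡ 3 and 33 ≡ 1 (mod 4), so (11/33) = +(33/11).
Reduce top mod 11: now compute (0/11).
Top reduces to 0: gcd > 1, so the symbol is 0.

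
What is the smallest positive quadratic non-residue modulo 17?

(2/17) = +1, so 2 is a residue.
(3/17) = −1, so 3 is the smallest positive non-residue mod 17.

3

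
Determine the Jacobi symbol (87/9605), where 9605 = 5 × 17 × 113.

Reciprocity: 87 ≡ 3 and 9605 ≡ 1 (mod 4), so (87/9605) = +(9605/87).
Reduce top mod 87: now compute (35/87).
Reciprocity: 35 ≡ 3 and 87 ≡ 3 (mod 4), so (35/87) = −(87/35).
Reduce top mod 35: now compute (17/35).
Reciprocity: 17 ≡ 1 and 35 ≡ 3 (mod 4), so (17/35) = +(35/17).
Reduce top mod 17: now compute (1/17).
Reached (1/17) = 1. Collecting the sign flips along the way, the symbol is -1.

-1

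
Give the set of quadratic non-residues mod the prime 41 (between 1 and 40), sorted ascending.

Square k = 1,…,20 (k and 41−k give the same square):
1²=1, 2²=4, 3²=9, 4²=16, 5²=25, 6²=36, 7²≡8, 8²≡23, 9²≡40, 10²≡18, 11²≡39, 12²≡21, 13²≡5, 14²≡32, 15²≡20, 16²≡10, 17²≡2, 18²≡37, 19²≡33, 20²≡31 (mod 41).
The residues are {1, 2, 4, 5, 8, 9, 10, 16, 18, 20, 21, 23, 25, 31, 32, 33, 36, 37, 39, 40}; the non-residues are the remaining 20 nonzero classes.

3,6,7,11,12,13,14,15,17,19,22,24,26,27,28,29,30,34,35,38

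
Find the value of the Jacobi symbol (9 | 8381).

1

Reciprocity: 9 ≡ 1 and 8381 ≡ 1 (mod 4), so (9/8381) = +(8381/9).
Reduce top mod 9: now compute (2/9).
Pull out 2: since 9 ≡ 1 (mod 8), (2/9) = +1.
Reached (1/9) = 1. Collecting the sign flips along the way, the symbol is +1.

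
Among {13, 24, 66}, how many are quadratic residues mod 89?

0

(13/89) = -1 → non-residue.
(24/89) = -1 → non-residue.
(66/89) = -1 → non-residue.
Total quadratic residues among the 3: 0.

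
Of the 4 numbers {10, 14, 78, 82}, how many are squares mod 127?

1

(10/127) = -1 → non-residue.
(14/127) = -1 → non-residue.
(78/127) = -1 → non-residue.
(82/127) = +1 → QR.
Total quadratic residues among the 4: 1.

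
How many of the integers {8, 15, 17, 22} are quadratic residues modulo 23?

1

(8/23) = +1 → QR.
(15/23) = -1 → non-residue.
(17/23) = -1 → non-residue.
(22/23) = -1 → non-residue.
Total quadratic residues among the 4: 1.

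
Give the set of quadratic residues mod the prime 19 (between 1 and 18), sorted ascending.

1,4,5,6,7,9,11,16,17

Square k = 1,…,9 (k and 19−k give the same square):
1²=1, 2²=4, 3²=9, 4²=16, 5²≡6, 6²≡17, 7²≡11, 8²≡7, 9²≡5 (mod 19).
So the quadratic residues mod 19 are {1, 4, 5, 6, 7, 9, 11, 16, 17}.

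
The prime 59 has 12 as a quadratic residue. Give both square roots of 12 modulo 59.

22, 37

Since 59 ≡ 3 (mod 4), a square root of 12 is 12^((59+1)/4) = 12^15 mod 59.
Repeated squaring: 12^2≡26, 12^4≡27, 12^8≡21 (mod 59).
12^15 = 12^(8+4+2+1) ≡ 22 (mod 59).
Check: 22² = 484 ≡ 12 (mod 59). The two roots are 22 and 37.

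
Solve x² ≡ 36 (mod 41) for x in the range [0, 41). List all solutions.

41 ≡ 1 (mod 4), so we find a root by search.
Trying successive values, 6² = 36 ≡ 36 (mod 41). The other root is 41 − 6 = 35.

6, 35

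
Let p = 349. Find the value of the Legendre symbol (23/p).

Euler's criterion: (23/349) ≡ 23^174 (mod 349).
23^2 ≡ 180 (mod 349)
23^4 ≡ 292 (mod 349)
23^8 ≡ 108 (mod 349)
23^16 ≡ 147 (mod 349)
23^32 ≡ 320 (mod 349)
23^64 ≡ 143 (mod 349)
23^128 ≡ 207 (mod 349)
23^174 = 23^(128+32+8+4+2) ≡ 1 (mod 349).
Result is 1, so (23/349) = 1.

1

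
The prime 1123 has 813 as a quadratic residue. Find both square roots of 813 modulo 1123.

44, 1079

Since 1123 ≡ 3 (mod 4), a square root of 813 is 813^((1123+1)/4) = 813^281 mod 1123.
Repeated squaring: 813^2≡645, 813^4≡515, 813^8≡197, 813^16≡627, 813^32≡79, 813^64≡626, 813^128≡1072, 813^256≡355 (mod 1123).
813^281 = 813^(256+16+8+1) ≡ 1079 (mod 1123).
Check: 1079² = 1164241 ≡ 813 (mod 1123). The two roots are 44 and 1079.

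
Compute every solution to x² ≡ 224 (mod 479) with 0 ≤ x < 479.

163, 316

Since 479 ≡ 3 (mod 4), a square root of 224 is 224^((479+1)/4) = 224^120 mod 479.
Repeated squaring: 224^2≡360, 224^4≡270, 224^8≡92, 224^16≡321, 224^32≡56, 224^64≡262 (mod 479).
224^120 = 224^(64+32+16+8) ≡ 163 (mod 479).
Check: 163² = 26569 ≡ 224 (mod 479). The two roots are 163 and 316.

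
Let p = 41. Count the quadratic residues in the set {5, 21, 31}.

(5/41) = +1 → QR.
(21/41) = +1 → QR.
(31/41) = +1 → QR.
Total quadratic residues among the 3: 3.

3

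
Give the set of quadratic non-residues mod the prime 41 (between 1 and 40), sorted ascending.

3 6 7 11 12 13 14 15 17 19 22 24 26 27 28 29 30 34 35 38

Square k = 1,…,20 (k and 41−k give the same square):
1²=1, 2²=4, 3²=9, 4²=16, 5²=25, 6²=36, 7²≡8, 8²≡23, 9²≡40, 10²≡18, 11²≡39, 12²≡21, 13²≡5, 14²≡32, 15²≡20, 16²≡10, 17²≡2, 18²≡37, 19²≡33, 20²≡31 (mod 41).
The residues are {1, 2, 4, 5, 8, 9, 10, 16, 18, 20, 21, 23, 25, 31, 32, 33, 36, 37, 39, 40}; the non-residues are the remaining 20 nonzero classes.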